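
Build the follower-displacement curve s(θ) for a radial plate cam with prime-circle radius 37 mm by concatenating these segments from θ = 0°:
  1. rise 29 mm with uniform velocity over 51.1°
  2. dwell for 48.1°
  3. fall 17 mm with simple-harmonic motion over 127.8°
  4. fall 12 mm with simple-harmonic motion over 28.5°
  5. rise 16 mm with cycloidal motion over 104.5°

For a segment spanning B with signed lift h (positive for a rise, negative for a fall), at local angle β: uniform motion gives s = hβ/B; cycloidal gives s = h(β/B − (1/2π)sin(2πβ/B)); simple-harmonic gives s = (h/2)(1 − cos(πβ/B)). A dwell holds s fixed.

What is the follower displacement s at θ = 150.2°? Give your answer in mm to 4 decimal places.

seg 1 [0°–51.1°] uniform, h=29: full span → s += 29 → s = 29.0000
seg 2 [51.1°–99.2°] dwell: s stays 29.0000
seg 3 [99.2°–227°] simple-harmonic, h=-17: θ=150.2° here. β=51, B=127.8. -17/2·(1 − cos(π·0.3991)) = -5.8495 → s = 23.1505

23.1505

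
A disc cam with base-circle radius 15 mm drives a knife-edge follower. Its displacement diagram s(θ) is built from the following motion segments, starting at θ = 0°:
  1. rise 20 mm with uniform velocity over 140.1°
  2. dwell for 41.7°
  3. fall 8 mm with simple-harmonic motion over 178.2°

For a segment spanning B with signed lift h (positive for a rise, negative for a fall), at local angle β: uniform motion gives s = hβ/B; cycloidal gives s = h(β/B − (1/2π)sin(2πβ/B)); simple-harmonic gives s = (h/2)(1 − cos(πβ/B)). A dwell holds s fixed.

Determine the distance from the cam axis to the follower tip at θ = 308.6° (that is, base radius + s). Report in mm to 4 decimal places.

seg 1 [0°–140.1°] uniform, h=20: full span → s += 20 → s = 20.0000
seg 2 [140.1°–181.8°] dwell: s stays 20.0000
seg 3 [181.8°–360°] simple-harmonic, h=-8: θ=308.6° here. β=126.8, B=178.2. -8/2·(1 − cos(π·0.7116)) = -6.4671 → s = 13.5329
radial distance = base radius + s = 15 + 13.5329 = 28.5329

28.5329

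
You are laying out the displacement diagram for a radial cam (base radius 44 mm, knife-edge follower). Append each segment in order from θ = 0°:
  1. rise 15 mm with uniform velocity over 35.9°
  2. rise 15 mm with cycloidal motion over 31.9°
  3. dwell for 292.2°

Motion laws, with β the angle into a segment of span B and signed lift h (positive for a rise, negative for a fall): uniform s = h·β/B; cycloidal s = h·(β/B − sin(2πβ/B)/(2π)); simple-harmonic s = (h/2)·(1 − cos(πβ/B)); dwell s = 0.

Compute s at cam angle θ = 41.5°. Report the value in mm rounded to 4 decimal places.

seg 1 [0°–35.9°] uniform, h=15: full span → s += 15 → s = 15.0000
seg 2 [35.9°–67.8°] cycloidal, h=15: θ=41.5° here. β=5.6, B=31.9. 15·(0.1755 − sin(2π·0.1755)/(2π)) = 0.5024 → s = 15.5024

15.5024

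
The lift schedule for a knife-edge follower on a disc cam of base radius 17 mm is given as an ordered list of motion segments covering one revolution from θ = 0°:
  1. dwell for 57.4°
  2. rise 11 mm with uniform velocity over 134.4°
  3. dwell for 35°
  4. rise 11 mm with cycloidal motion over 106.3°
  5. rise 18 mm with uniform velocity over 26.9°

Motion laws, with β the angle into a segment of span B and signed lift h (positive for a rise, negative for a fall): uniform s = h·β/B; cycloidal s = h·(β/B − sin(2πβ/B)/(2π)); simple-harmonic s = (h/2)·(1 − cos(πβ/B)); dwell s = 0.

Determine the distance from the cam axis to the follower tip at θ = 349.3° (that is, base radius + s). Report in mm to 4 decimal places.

seg 1 [0°–57.4°] dwell: s stays 0.0000
seg 2 [57.4°–191.8°] uniform, h=11: full span → s += 11 → s = 11.0000
seg 3 [191.8°–226.8°] dwell: s stays 11.0000
seg 4 [226.8°–333.1°] cycloidal, h=11: full span → s += 11 → s = 22.0000
seg 5 [333.1°–360°] uniform, h=18: θ=349.3° here. β=16.2, B=26.9. 18·16.2/26.9 = 10.8401 → s = 32.8401
radial distance = base radius + s = 17 + 32.8401 = 49.8401

49.8401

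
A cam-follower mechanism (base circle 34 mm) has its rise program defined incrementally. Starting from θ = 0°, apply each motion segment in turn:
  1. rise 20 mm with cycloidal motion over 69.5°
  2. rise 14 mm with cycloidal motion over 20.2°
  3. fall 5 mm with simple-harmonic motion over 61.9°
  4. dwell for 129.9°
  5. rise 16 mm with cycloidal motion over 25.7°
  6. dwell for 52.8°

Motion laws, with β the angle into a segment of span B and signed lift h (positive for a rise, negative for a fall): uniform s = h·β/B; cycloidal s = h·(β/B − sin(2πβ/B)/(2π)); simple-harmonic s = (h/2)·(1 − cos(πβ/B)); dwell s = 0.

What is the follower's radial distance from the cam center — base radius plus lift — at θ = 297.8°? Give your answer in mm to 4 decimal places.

seg 1 [0°–69.5°] cycloidal, h=20: full span → s += 20 → s = 20.0000
seg 2 [69.5°–89.7°] cycloidal, h=14: full span → s += 14 → s = 34.0000
seg 3 [89.7°–151.6°] simple-harmonic, h=-5: full span → s += -5 → s = 29.0000
seg 4 [151.6°–281.5°] dwell: s stays 29.0000
seg 5 [281.5°–307.2°] cycloidal, h=16: θ=297.8° here. β=16.3, B=25.7. 16·(0.6342 − sin(2π·0.6342)/(2π)) = 12.0500 → s = 41.0500
radial distance = base radius + s = 34 + 41.0500 = 75.0500

75.0500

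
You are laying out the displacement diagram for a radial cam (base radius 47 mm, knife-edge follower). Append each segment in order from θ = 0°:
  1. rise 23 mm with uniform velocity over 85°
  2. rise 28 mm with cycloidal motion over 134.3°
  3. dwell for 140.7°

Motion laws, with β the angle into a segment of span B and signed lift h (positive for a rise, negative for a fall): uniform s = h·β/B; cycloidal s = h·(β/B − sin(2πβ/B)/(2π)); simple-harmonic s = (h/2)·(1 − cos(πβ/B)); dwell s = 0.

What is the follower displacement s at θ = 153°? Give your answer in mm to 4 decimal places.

seg 1 [0°–85°] uniform, h=23: full span → s += 23 → s = 23.0000
seg 2 [85°–219.3°] cycloidal, h=28: θ=153° here. β=68, B=134.3. 28·(0.5063 − sin(2π·0.5063)/(2π)) = 14.3544 → s = 37.3544

37.3544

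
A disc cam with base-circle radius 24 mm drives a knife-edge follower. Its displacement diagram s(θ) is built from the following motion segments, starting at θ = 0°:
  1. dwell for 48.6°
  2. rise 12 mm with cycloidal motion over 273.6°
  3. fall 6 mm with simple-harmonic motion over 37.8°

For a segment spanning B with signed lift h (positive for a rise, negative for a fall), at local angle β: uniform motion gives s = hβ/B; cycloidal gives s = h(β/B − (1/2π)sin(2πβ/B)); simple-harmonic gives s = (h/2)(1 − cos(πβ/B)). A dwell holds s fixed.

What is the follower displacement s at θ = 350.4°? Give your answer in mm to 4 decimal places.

seg 1 [0°–48.6°] dwell: s stays 0.0000
seg 2 [48.6°–322.2°] cycloidal, h=12: full span → s += 12 → s = 12.0000
seg 3 [322.2°–360°] simple-harmonic, h=-6: θ=350.4° here. β=28.2, B=37.8. -6/2·(1 − cos(π·0.7460)) = -5.0947 → s = 6.9053

6.9053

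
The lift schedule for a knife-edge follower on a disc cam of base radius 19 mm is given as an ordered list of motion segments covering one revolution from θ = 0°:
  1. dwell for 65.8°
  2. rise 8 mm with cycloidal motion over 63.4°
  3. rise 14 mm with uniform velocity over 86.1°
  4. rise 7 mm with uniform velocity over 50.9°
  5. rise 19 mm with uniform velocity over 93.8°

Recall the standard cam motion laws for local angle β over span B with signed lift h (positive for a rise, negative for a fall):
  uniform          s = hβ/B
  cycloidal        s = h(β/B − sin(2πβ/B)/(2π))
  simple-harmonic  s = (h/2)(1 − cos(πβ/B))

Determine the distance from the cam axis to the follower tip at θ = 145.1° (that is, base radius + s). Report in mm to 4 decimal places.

seg 1 [0°–65.8°] dwell: s stays 0.0000
seg 2 [65.8°–129.2°] cycloidal, h=8: full span → s += 8 → s = 8.0000
seg 3 [129.2°–215.3°] uniform, h=14: θ=145.1° here. β=15.9, B=86.1. 14·15.9/86.1 = 2.5854 → s = 10.5854
radial distance = base radius + s = 19 + 10.5854 = 29.5854

29.5854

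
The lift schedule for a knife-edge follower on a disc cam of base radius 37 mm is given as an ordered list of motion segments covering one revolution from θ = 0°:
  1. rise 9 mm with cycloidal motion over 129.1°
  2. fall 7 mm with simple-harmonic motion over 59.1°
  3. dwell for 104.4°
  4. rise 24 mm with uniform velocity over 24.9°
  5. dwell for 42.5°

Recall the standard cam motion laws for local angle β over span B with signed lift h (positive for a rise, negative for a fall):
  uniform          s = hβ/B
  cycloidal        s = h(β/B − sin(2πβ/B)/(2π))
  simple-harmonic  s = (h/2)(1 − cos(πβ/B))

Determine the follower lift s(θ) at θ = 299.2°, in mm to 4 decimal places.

seg 1 [0°–129.1°] cycloidal, h=9: full span → s += 9 → s = 9.0000
seg 2 [129.1°–188.2°] simple-harmonic, h=-7: full span → s += -7 → s = 2.0000
seg 3 [188.2°–292.6°] dwell: s stays 2.0000
seg 4 [292.6°–317.5°] uniform, h=24: θ=299.2° here. β=6.6, B=24.9. 24·6.6/24.9 = 6.3614 → s = 8.3614

8.3614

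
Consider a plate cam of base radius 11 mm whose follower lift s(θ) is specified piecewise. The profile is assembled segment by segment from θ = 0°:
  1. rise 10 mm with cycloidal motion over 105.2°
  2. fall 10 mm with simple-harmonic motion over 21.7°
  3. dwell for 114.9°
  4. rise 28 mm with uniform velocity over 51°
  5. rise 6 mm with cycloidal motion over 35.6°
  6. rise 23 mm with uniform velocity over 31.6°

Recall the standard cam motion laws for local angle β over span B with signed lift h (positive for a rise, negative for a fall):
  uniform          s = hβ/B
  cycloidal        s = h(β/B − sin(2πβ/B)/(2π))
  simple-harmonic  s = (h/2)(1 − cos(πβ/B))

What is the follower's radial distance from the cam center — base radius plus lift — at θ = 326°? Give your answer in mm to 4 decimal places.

seg 1 [0°–105.2°] cycloidal, h=10: full span → s += 10 → s = 10.0000
seg 2 [105.2°–126.9°] simple-harmonic, h=-10: full span → s += -10 → s = 0.0000
seg 3 [126.9°–241.8°] dwell: s stays 0.0000
seg 4 [241.8°–292.8°] uniform, h=28: full span → s += 28 → s = 28.0000
seg 5 [292.8°–328.4°] cycloidal, h=6: θ=326° here. β=33.2, B=35.6. 6·(0.9326 − sin(2π·0.9326)/(2π)) = 5.9880 → s = 33.9880
radial distance = base radius + s = 11 + 33.9880 = 44.9880

44.9880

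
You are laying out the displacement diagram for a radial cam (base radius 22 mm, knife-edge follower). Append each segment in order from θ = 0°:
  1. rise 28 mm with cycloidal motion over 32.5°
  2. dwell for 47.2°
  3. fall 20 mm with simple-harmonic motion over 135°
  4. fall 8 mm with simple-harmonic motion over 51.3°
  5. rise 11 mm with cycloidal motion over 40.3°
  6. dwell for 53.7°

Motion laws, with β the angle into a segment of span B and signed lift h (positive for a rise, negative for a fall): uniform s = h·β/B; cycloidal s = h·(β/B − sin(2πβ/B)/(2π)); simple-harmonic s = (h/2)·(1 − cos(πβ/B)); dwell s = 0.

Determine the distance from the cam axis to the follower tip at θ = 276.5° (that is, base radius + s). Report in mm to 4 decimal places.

seg 1 [0°–32.5°] cycloidal, h=28: full span → s += 28 → s = 28.0000
seg 2 [32.5°–79.7°] dwell: s stays 28.0000
seg 3 [79.7°–214.7°] simple-harmonic, h=-20: full span → s += -20 → s = 8.0000
seg 4 [214.7°–266°] simple-harmonic, h=-8: full span → s += -8 → s = 0.0000
seg 5 [266°–306.3°] cycloidal, h=11: θ=276.5° here. β=10.5, B=40.3. 11·(0.2605 − sin(2π·0.2605)/(2π)) = 1.1191 → s = 1.1191
radial distance = base radius + s = 22 + 1.1191 = 23.1191

23.1191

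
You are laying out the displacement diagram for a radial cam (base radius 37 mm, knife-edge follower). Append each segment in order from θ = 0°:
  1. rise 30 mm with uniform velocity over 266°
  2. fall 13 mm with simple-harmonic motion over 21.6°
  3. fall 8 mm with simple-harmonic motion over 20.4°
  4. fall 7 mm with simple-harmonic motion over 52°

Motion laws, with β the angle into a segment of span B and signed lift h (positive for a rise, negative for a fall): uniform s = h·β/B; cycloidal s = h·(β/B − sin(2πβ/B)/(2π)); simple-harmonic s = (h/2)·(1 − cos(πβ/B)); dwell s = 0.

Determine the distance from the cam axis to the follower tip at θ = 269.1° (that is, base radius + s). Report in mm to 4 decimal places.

seg 1 [0°–266°] uniform, h=30: full span → s += 30 → s = 30.0000
seg 2 [266°–287.6°] simple-harmonic, h=-13: θ=269.1° here. β=3.1, B=21.6. -13/2·(1 − cos(π·0.1435)) = -0.6496 → s = 29.3504
radial distance = base radius + s = 37 + 29.3504 = 66.3504

66.3504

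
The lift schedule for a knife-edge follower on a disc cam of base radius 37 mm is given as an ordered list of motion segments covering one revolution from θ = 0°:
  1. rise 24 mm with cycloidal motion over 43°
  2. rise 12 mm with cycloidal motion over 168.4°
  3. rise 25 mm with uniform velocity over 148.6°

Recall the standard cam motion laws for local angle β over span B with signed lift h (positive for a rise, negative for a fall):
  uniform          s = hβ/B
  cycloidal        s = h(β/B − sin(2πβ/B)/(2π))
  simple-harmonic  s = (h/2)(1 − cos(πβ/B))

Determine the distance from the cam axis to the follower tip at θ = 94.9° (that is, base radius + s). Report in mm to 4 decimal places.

seg 1 [0°–43°] cycloidal, h=24: full span → s += 24 → s = 24.0000
seg 2 [43°–211.4°] cycloidal, h=12: θ=94.9° here. β=51.9, B=168.4. 12·(0.3082 − sin(2π·0.3082)/(2π)) = 1.9147 → s = 25.9147
radial distance = base radius + s = 37 + 25.9147 = 62.9147

62.9147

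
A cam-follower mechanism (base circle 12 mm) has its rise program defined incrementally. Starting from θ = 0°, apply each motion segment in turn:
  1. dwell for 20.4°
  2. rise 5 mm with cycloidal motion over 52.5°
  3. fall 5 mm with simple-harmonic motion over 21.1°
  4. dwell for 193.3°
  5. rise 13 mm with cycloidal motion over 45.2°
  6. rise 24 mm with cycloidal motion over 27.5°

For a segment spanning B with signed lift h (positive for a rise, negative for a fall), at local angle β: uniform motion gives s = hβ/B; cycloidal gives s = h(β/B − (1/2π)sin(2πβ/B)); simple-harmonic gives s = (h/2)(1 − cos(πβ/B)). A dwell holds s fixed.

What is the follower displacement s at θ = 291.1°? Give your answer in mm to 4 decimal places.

seg 1 [0°–20.4°] dwell: s stays 0.0000
seg 2 [20.4°–72.9°] cycloidal, h=5: full span → s += 5 → s = 5.0000
seg 3 [72.9°–94°] simple-harmonic, h=-5: full span → s += -5 → s = 0.0000
seg 4 [94°–287.3°] dwell: s stays 0.0000
seg 5 [287.3°–332.5°] cycloidal, h=13: θ=291.1° here. β=3.8, B=45.2. 13·(0.0841 − sin(2π·0.0841)/(2π)) = 0.0501 → s = 0.0501

0.0501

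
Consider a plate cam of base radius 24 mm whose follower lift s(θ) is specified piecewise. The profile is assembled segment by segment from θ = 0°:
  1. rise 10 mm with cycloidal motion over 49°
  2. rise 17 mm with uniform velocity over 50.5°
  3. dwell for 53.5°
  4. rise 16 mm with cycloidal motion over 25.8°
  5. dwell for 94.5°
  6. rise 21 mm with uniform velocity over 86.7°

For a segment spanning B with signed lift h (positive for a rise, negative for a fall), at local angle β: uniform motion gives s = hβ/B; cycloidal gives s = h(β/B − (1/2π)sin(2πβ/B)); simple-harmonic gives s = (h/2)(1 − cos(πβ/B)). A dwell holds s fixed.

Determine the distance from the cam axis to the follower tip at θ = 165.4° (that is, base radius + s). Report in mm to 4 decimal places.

seg 1 [0°–49°] cycloidal, h=10: full span → s += 10 → s = 10.0000
seg 2 [49°–99.5°] uniform, h=17: full span → s += 17 → s = 27.0000
seg 3 [99.5°–153°] dwell: s stays 27.0000
seg 4 [153°–178.8°] cycloidal, h=16: θ=165.4° here. β=12.4, B=25.8. 16·(0.4806 − sin(2π·0.4806)/(2π)) = 7.3806 → s = 34.3806
radial distance = base radius + s = 24 + 34.3806 = 58.3806

58.3806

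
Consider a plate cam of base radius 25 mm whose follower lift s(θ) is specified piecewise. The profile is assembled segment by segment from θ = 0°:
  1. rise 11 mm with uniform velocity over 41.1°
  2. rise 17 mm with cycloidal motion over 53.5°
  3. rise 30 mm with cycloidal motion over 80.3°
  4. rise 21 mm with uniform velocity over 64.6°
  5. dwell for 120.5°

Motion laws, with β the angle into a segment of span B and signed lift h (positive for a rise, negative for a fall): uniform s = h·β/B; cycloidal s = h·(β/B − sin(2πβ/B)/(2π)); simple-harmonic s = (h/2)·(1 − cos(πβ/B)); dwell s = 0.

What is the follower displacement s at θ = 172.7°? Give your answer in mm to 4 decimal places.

seg 1 [0°–41.1°] uniform, h=11: full span → s += 11 → s = 11.0000
seg 2 [41.1°–94.6°] cycloidal, h=17: full span → s += 17 → s = 28.0000
seg 3 [94.6°–174.9°] cycloidal, h=30: θ=172.7° here. β=78.1, B=80.3. 30·(0.9726 − sin(2π·0.9726)/(2π)) = 29.9959 → s = 57.9959

57.9959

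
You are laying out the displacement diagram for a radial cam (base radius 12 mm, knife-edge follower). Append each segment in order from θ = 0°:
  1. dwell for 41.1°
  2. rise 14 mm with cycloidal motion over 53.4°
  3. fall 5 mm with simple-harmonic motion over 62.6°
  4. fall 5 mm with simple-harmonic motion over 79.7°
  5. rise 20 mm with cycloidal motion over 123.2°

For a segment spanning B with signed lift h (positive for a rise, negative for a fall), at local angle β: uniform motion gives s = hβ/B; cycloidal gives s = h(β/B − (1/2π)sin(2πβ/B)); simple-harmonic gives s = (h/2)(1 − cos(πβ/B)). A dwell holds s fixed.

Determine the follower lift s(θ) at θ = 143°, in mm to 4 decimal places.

seg 1 [0°–41.1°] dwell: s stays 0.0000
seg 2 [41.1°–94.5°] cycloidal, h=14: full span → s += 14 → s = 14.0000
seg 3 [94.5°–157.1°] simple-harmonic, h=-5: θ=143° here. β=48.5, B=62.6. -5/2·(1 − cos(π·0.7748)) = -4.3998 → s = 9.6002

9.6002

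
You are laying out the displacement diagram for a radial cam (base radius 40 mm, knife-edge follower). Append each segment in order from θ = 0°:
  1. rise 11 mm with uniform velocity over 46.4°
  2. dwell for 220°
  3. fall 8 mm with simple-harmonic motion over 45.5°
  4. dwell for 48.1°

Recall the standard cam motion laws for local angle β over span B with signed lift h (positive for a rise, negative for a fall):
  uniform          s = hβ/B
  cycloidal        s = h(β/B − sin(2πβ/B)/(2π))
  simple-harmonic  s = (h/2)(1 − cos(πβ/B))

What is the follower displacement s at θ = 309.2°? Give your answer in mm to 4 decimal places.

seg 1 [0°–46.4°] uniform, h=11: full span → s += 11 → s = 11.0000
seg 2 [46.4°–266.4°] dwell: s stays 11.0000
seg 3 [266.4°–311.9°] simple-harmonic, h=-8: θ=309.2° here. β=42.8, B=45.5. -8/2·(1 − cos(π·0.9407)) = -7.9307 → s = 3.0693

3.0693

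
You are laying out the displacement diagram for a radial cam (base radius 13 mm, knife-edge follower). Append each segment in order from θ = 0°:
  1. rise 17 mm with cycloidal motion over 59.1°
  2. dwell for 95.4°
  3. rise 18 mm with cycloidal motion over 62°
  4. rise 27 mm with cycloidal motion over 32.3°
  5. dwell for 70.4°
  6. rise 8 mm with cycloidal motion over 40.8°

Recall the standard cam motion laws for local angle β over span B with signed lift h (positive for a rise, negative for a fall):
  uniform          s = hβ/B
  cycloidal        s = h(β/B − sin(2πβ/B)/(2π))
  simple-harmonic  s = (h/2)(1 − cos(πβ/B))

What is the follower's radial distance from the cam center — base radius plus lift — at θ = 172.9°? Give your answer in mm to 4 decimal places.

seg 1 [0°–59.1°] cycloidal, h=17: full span → s += 17 → s = 17.0000
seg 2 [59.1°–154.5°] dwell: s stays 17.0000
seg 3 [154.5°–216.5°] cycloidal, h=18: θ=172.9° here. β=18.4, B=62. 18·(0.2968 − sin(2π·0.2968)/(2π)) = 2.6000 → s = 19.6000
radial distance = base radius + s = 13 + 19.6000 = 32.6000

32.6000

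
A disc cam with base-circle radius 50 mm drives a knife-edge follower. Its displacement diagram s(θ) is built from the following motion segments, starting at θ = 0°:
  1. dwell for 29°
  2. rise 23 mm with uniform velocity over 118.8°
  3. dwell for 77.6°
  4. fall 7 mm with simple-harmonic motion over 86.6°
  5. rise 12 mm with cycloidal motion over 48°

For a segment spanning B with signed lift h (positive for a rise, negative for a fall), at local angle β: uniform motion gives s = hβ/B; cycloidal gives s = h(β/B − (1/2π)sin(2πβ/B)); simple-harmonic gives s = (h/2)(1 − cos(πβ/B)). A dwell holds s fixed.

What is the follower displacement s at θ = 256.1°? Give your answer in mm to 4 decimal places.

seg 1 [0°–29°] dwell: s stays 0.0000
seg 2 [29°–147.8°] uniform, h=23: full span → s += 23 → s = 23.0000
seg 3 [147.8°–225.4°] dwell: s stays 23.0000
seg 4 [225.4°–312°] simple-harmonic, h=-7: θ=256.1° here. β=30.7, B=86.6. -7/2·(1 − cos(π·0.3545)) = -1.9553 → s = 21.0447

21.0447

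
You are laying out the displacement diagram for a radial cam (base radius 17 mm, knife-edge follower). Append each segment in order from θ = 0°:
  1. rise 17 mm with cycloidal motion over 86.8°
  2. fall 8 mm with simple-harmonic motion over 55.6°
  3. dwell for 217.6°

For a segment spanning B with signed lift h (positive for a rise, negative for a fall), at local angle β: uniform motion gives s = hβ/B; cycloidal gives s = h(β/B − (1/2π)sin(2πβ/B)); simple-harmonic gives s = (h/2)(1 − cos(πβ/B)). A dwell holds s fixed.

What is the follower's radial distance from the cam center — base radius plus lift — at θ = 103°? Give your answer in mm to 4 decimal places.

seg 1 [0°–86.8°] cycloidal, h=17: full span → s += 17 → s = 17.0000
seg 2 [86.8°–142.4°] simple-harmonic, h=-8: θ=103° here. β=16.2, B=55.6. -8/2·(1 − cos(π·0.2914)) = -1.5620 → s = 15.4380
radial distance = base radius + s = 17 + 15.4380 = 32.4380

32.4380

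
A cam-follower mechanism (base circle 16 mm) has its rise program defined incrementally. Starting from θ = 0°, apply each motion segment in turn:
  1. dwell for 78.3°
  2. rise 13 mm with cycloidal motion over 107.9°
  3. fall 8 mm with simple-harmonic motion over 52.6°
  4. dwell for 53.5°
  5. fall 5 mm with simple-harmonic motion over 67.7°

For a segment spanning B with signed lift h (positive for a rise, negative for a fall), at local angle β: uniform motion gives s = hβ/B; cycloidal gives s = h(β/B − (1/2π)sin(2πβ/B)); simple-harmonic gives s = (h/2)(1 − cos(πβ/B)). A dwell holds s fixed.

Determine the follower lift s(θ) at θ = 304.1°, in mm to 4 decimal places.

seg 1 [0°–78.3°] dwell: s stays 0.0000
seg 2 [78.3°–186.2°] cycloidal, h=13: full span → s += 13 → s = 13.0000
seg 3 [186.2°–238.8°] simple-harmonic, h=-8: full span → s += -8 → s = 5.0000
seg 4 [238.8°–292.3°] dwell: s stays 5.0000
seg 5 [292.3°–360°] simple-harmonic, h=-5: θ=304.1° here. β=11.8, B=67.7. -5/2·(1 − cos(π·0.1743)) = -0.3655 → s = 4.6345

4.6345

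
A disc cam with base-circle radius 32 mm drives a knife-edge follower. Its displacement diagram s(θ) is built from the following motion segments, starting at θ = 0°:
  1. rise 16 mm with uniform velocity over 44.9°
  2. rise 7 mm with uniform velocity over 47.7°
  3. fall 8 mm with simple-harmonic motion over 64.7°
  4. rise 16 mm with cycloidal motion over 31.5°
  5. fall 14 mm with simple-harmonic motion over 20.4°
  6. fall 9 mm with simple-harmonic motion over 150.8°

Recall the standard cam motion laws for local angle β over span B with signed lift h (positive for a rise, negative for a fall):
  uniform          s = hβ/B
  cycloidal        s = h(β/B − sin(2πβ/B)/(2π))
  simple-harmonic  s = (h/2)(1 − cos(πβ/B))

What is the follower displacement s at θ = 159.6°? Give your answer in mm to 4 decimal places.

seg 1 [0°–44.9°] uniform, h=16: full span → s += 16 → s = 16.0000
seg 2 [44.9°–92.6°] uniform, h=7: full span → s += 7 → s = 23.0000
seg 3 [92.6°–157.3°] simple-harmonic, h=-8: full span → s += -8 → s = 15.0000
seg 4 [157.3°–188.8°] cycloidal, h=16: θ=159.6° here. β=2.3, B=31.5. 16·(0.0730 − sin(2π·0.0730)/(2π)) = 0.0406 → s = 15.0406

15.0406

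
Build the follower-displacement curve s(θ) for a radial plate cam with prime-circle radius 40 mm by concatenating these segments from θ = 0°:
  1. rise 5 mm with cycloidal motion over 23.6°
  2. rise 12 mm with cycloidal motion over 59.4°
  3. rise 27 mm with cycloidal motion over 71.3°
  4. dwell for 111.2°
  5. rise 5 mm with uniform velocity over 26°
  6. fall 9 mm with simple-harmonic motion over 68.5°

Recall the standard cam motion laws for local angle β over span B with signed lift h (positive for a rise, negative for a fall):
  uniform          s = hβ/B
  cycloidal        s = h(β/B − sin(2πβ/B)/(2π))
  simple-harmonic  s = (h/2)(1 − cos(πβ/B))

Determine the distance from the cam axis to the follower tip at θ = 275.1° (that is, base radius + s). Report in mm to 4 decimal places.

seg 1 [0°–23.6°] cycloidal, h=5: full span → s += 5 → s = 5.0000
seg 2 [23.6°–83°] cycloidal, h=12: full span → s += 12 → s = 17.0000
seg 3 [83°–154.3°] cycloidal, h=27: full span → s += 27 → s = 44.0000
seg 4 [154.3°–265.5°] dwell: s stays 44.0000
seg 5 [265.5°–291.5°] uniform, h=5: θ=275.1° here. β=9.6, B=26. 5·9.6/26 = 1.8462 → s = 45.8462
radial distance = base radius + s = 40 + 45.8462 = 85.8462

85.8462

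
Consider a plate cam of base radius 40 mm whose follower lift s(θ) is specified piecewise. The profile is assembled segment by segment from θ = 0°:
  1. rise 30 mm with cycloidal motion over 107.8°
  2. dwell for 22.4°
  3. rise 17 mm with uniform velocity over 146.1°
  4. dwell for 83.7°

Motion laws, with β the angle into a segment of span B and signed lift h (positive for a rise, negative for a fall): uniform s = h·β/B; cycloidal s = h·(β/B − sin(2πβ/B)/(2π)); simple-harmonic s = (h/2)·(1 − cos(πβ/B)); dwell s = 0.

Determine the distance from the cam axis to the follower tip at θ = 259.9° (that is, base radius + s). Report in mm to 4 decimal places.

seg 1 [0°–107.8°] cycloidal, h=30: full span → s += 30 → s = 30.0000
seg 2 [107.8°–130.2°] dwell: s stays 30.0000
seg 3 [130.2°–276.3°] uniform, h=17: θ=259.9° here. β=129.7, B=146.1. 17·129.7/146.1 = 15.0917 → s = 45.0917
radial distance = base radius + s = 40 + 45.0917 = 85.0917

85.0917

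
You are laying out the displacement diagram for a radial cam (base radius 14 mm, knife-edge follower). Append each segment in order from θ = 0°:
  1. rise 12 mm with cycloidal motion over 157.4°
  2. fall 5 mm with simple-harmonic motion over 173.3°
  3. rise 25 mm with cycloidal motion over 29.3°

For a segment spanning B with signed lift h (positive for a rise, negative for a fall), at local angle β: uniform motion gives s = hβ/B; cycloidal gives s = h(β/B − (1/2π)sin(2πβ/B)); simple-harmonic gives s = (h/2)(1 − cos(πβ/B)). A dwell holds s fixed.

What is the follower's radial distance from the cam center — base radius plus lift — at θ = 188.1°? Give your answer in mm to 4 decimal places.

seg 1 [0°–157.4°] cycloidal, h=12: full span → s += 12 → s = 12.0000
seg 2 [157.4°–330.7°] simple-harmonic, h=-5: θ=188.1° here. β=30.7, B=173.3. -5/2·(1 − cos(π·0.1771)) = -0.3773 → s = 11.6227
radial distance = base radius + s = 14 + 11.6227 = 25.6227

25.6227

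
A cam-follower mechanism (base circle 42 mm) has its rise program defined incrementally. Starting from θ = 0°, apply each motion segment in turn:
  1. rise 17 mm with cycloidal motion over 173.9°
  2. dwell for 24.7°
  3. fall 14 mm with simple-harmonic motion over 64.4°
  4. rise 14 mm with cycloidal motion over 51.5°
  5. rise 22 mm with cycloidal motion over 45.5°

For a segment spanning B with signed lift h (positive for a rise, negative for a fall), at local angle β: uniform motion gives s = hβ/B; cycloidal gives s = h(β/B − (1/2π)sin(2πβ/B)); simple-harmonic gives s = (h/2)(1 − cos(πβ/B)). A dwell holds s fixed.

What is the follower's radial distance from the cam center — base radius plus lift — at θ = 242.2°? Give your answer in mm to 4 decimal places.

seg 1 [0°–173.9°] cycloidal, h=17: full span → s += 17 → s = 17.0000
seg 2 [173.9°–198.6°] dwell: s stays 17.0000
seg 3 [198.6°–263°] simple-harmonic, h=-14: θ=242.2° here. β=43.6, B=64.4. -14/2·(1 − cos(π·0.6770)) = -10.6953 → s = 6.3047
radial distance = base radius + s = 42 + 6.3047 = 48.3047

48.3047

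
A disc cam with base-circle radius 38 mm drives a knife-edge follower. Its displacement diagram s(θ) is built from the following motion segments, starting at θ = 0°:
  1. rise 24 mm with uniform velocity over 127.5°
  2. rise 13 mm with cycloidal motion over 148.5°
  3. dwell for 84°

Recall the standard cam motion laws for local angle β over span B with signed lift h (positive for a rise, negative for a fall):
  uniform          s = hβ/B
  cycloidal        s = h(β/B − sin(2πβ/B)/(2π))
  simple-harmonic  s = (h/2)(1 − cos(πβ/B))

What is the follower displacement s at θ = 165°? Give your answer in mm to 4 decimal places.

seg 1 [0°–127.5°] uniform, h=24: full span → s += 24 → s = 24.0000
seg 2 [127.5°–276°] cycloidal, h=13: θ=165° here. β=37.5, B=148.5. 13·(0.2525 − sin(2π·0.2525)/(2π)) = 1.2141 → s = 25.2141

25.2141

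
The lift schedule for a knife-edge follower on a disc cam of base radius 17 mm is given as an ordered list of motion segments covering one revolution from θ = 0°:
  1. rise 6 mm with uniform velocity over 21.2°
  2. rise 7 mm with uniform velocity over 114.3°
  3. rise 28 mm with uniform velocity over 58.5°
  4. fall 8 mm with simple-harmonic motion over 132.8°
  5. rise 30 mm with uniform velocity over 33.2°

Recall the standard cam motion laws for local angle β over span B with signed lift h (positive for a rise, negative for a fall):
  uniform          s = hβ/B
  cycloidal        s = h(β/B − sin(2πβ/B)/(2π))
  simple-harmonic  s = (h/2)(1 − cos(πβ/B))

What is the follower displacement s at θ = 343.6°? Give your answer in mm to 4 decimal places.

seg 1 [0°–21.2°] uniform, h=6: full span → s += 6 → s = 6.0000
seg 2 [21.2°–135.5°] uniform, h=7: full span → s += 7 → s = 13.0000
seg 3 [135.5°–194°] uniform, h=28: full span → s += 28 → s = 41.0000
seg 4 [194°–326.8°] simple-harmonic, h=-8: full span → s += -8 → s = 33.0000
seg 5 [326.8°–360°] uniform, h=30: θ=343.6° here. β=16.8, B=33.2. 30·16.8/33.2 = 15.1807 → s = 48.1807

48.1807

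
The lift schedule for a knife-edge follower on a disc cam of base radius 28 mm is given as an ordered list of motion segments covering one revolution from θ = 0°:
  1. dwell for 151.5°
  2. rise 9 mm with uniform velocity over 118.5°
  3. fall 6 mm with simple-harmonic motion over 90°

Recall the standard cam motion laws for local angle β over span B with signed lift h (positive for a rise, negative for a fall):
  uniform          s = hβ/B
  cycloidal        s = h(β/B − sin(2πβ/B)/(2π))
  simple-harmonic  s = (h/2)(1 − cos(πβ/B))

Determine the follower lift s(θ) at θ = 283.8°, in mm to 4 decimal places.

seg 1 [0°–151.5°] dwell: s stays 0.0000
seg 2 [151.5°–270°] uniform, h=9: full span → s += 9 → s = 9.0000
seg 3 [270°–360°] simple-harmonic, h=-6: θ=283.8° here. β=13.8, B=90. -6/2·(1 − cos(π·0.1533)) = -0.3414 → s = 8.6586

8.6586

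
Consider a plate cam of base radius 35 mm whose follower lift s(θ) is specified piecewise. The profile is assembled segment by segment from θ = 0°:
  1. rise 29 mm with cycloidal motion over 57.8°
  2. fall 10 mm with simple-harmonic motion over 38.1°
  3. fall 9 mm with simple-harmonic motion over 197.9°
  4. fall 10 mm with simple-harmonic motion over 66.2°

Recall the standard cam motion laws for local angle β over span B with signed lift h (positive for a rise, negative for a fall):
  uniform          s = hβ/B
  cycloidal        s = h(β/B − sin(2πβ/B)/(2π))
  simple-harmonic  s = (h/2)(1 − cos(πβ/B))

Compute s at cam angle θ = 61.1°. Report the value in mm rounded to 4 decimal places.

seg 1 [0°–57.8°] cycloidal, h=29: full span → s += 29 → s = 29.0000
seg 2 [57.8°–95.9°] simple-harmonic, h=-10: θ=61.1° here. β=3.3, B=38.1. -10/2·(1 − cos(π·0.0866)) = -0.1840 → s = 28.8160

28.8160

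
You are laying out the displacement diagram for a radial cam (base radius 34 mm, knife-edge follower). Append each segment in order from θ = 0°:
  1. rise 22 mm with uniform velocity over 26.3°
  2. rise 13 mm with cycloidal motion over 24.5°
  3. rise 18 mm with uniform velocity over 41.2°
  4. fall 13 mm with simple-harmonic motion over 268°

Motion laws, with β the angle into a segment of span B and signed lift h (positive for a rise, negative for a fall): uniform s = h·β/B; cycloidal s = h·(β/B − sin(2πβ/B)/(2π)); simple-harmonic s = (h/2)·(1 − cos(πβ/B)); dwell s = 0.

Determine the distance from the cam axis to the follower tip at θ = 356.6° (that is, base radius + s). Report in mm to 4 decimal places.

seg 1 [0°–26.3°] uniform, h=22: full span → s += 22 → s = 22.0000
seg 2 [26.3°–50.8°] cycloidal, h=13: full span → s += 13 → s = 35.0000
seg 3 [50.8°–92°] uniform, h=18: full span → s += 18 → s = 53.0000
seg 4 [92°–360°] simple-harmonic, h=-13: θ=356.6° here. β=264.6, B=268. -13/2·(1 − cos(π·0.9873)) = -12.9948 → s = 40.0052
radial distance = base radius + s = 34 + 40.0052 = 74.0052

74.0052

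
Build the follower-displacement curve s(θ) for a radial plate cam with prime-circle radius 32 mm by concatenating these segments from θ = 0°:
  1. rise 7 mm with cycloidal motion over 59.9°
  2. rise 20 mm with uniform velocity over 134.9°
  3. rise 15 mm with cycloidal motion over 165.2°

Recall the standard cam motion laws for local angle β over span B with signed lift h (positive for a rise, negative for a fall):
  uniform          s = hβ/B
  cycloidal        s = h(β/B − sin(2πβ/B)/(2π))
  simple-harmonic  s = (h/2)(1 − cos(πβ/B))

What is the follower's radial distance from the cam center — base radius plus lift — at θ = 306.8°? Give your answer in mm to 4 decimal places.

seg 1 [0°–59.9°] cycloidal, h=7: full span → s += 7 → s = 7.0000
seg 2 [59.9°–194.8°] uniform, h=20: full span → s += 20 → s = 27.0000
seg 3 [194.8°–360°] cycloidal, h=15: θ=306.8° here. β=112, B=165.2. 15·(0.6780 − sin(2π·0.6780)/(2π)) = 12.3164 → s = 39.3164
radial distance = base radius + s = 32 + 39.3164 = 71.3164

71.3164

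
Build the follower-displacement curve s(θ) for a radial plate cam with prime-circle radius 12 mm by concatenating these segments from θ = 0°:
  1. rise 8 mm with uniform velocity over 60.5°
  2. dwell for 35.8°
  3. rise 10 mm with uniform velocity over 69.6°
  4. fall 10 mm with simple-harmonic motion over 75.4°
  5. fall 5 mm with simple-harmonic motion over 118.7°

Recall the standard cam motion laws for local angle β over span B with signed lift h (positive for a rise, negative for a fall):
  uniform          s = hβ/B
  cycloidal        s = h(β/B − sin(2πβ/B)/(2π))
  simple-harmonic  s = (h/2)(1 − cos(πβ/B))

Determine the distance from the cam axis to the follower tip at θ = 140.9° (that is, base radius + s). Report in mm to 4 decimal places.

seg 1 [0°–60.5°] uniform, h=8: full span → s += 8 → s = 8.0000
seg 2 [60.5°–96.3°] dwell: s stays 8.0000
seg 3 [96.3°–165.9°] uniform, h=10: θ=140.9° here. β=44.6, B=69.6. 10·44.6/69.6 = 6.4080 → s = 14.4080
radial distance = base radius + s = 12 + 14.4080 = 26.4080

26.4080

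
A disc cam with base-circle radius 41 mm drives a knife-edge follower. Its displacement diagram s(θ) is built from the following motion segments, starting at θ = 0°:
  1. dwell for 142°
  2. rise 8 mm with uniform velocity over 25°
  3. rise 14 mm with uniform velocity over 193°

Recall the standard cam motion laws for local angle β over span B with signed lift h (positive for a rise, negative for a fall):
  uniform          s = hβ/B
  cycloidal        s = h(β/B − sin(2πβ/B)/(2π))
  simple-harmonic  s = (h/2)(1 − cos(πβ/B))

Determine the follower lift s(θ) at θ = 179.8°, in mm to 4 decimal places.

seg 1 [0°–142°] dwell: s stays 0.0000
seg 2 [142°–167°] uniform, h=8: full span → s += 8 → s = 8.0000
seg 3 [167°–360°] uniform, h=14: θ=179.8° here. β=12.8, B=193. 14·12.8/193 = 0.9285 → s = 8.9285

8.9285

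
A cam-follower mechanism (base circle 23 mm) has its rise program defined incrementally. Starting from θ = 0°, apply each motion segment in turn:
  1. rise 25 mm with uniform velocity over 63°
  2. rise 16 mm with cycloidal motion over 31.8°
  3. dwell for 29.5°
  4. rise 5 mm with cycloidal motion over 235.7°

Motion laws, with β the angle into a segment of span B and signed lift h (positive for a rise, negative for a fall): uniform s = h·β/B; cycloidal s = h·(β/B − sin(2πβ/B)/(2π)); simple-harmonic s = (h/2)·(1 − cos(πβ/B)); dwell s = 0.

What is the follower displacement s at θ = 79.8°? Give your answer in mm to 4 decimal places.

seg 1 [0°–63°] uniform, h=25: full span → s += 25 → s = 25.0000
seg 2 [63°–94.8°] cycloidal, h=16: θ=79.8° here. β=16.8, B=31.8. 16·(0.5283 − sin(2π·0.5283)/(2π)) = 8.9033 → s = 33.9033

33.9033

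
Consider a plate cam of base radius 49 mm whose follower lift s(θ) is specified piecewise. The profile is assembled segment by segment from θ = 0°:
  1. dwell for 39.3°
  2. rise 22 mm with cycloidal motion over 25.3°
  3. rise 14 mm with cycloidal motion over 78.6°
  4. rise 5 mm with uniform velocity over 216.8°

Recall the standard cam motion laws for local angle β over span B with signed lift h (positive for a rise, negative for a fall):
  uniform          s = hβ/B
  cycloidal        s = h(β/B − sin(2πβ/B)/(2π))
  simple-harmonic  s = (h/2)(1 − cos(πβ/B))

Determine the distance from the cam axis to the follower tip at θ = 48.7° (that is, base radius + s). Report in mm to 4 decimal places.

seg 1 [0°–39.3°] dwell: s stays 0.0000
seg 2 [39.3°–64.6°] cycloidal, h=22: θ=48.7° here. β=9.4, B=25.3. 22·(0.3715 − sin(2π·0.3715)/(2π)) = 5.6448 → s = 5.6448
radial distance = base radius + s = 49 + 5.6448 = 54.6448

54.6448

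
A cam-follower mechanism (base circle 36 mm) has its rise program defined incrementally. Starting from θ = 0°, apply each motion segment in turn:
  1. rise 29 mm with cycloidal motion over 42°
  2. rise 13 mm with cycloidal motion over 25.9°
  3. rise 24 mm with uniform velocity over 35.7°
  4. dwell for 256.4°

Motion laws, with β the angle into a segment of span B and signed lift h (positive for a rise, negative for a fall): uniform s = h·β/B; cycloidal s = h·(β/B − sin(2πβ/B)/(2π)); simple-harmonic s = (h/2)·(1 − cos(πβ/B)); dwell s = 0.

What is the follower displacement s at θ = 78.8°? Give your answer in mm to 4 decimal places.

seg 1 [0°–42°] cycloidal, h=29: full span → s += 29 → s = 29.0000
seg 2 [42°–67.9°] cycloidal, h=13: full span → s += 13 → s = 42.0000
seg 3 [67.9°–103.6°] uniform, h=24: θ=78.8° here. β=10.9, B=35.7. 24·10.9/35.7 = 7.3277 → s = 49.3277

49.3277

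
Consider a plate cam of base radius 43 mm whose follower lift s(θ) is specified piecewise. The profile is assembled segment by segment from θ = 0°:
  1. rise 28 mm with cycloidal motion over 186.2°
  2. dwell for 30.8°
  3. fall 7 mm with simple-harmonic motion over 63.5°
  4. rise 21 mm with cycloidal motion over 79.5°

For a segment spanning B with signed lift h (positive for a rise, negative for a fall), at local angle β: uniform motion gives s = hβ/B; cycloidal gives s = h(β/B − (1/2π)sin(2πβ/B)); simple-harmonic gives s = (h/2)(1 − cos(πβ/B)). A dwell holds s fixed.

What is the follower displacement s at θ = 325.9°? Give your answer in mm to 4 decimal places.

seg 1 [0°–186.2°] cycloidal, h=28: full span → s += 28 → s = 28.0000
seg 2 [186.2°–217°] dwell: s stays 28.0000
seg 3 [217°–280.5°] simple-harmonic, h=-7: full span → s += -7 → s = 21.0000
seg 4 [280.5°–360°] cycloidal, h=21: θ=325.9° here. β=45.4, B=79.5. 21·(0.5711 − sin(2π·0.5711)/(2π)) = 13.4358 → s = 34.4358

34.4358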